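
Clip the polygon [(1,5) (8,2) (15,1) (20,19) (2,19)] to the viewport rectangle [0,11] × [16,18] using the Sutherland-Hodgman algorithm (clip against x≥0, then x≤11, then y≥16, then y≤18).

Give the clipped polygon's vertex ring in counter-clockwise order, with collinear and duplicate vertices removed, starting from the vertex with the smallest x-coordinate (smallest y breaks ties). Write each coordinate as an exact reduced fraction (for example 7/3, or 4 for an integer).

1. After x ≥ 0: [(1,5) (8,2) (15,1) (20,19) (2,19)]
2. After x ≤ 11: [(1,5) (8,2) (11,11/7) (11,19) (2,19)]
3. After y ≥ 16: [(25/14,16) (11,16) (11,19) (2,19)]
4. After y ≤ 18: [(27/14,18) (25/14,16) (11,16) (11,18)]
5. Canonical ring: [(25/14,16) (11,16) (11,18) (27/14,18)]

Clipped polygon: [(25/14,16) (11,16) (11,18) (27/14,18)]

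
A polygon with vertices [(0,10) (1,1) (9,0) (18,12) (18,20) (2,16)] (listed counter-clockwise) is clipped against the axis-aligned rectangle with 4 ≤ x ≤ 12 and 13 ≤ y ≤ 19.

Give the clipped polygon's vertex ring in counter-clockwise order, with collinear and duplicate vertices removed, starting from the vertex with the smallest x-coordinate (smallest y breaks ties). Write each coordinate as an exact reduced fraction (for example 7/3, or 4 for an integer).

Clipped polygon: [(4,13) (12,13) (12,37/2) (4,33/2)]

1. After x ≥ 4: [(4,5/8) (9,0) (18,12) (18,20) (4,33/2)]
2. After x ≤ 12: [(4,5/8) (9,0) (12,4) (12,37/2) (4,33/2)]
3. After y ≥ 13: [(4,13) (12,13) (12,37/2) (4,33/2)]
4. After y ≤ 19: [(4,13) (12,13) (12,37/2) (4,33/2)]
5. Canonical ring: [(4,13) (12,13) (12,37/2) (4,33/2)]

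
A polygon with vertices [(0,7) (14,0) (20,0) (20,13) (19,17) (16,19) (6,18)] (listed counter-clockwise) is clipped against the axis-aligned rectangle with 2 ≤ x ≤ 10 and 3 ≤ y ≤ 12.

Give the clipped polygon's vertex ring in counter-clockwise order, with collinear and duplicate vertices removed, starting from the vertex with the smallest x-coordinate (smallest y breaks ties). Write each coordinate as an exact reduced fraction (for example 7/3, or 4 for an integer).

Clipped polygon: [(2,6) (8,3) (10,3) (10,12) (30/11,12) (2,32/3)]

1. After x ≥ 2: [(2,32/3) (2,6) (14,0) (20,0) (20,13) (19,17) (16,19) (6,18)]
2. After x ≤ 10: [(2,32/3) (2,6) (10,2) (10,92/5) (6,18)]
3. After y ≥ 3: [(2,32/3) (2,6) (8,3) (10,3) (10,92/5) (6,18)]
4. After y ≤ 12: [(30/11,12) (2,32/3) (2,6) (8,3) (10,3) (10,12)]
5. Canonical ring: [(2,6) (8,3) (10,3) (10,12) (30/11,12) (2,32/3)]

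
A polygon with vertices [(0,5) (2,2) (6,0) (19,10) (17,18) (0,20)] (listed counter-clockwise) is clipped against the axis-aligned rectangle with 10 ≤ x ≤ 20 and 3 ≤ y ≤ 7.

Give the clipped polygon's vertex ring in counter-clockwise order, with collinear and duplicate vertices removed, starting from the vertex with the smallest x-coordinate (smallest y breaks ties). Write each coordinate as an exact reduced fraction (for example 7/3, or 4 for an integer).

1. After x ≥ 10: [(10,40/13) (19,10) (17,18) (10,320/17)]
2. After x ≤ 20: [(10,40/13) (19,10) (17,18) (10,320/17)]
3. After y ≥ 3: [(10,40/13) (19,10) (17,18) (10,320/17)]
4. After y ≤ 7: [(10,7) (10,40/13) (151/10,7)]
5. Canonical ring: [(10,40/13) (151/10,7) (10,7)]

Clipped polygon: [(10,40/13) (151/10,7) (10,7)]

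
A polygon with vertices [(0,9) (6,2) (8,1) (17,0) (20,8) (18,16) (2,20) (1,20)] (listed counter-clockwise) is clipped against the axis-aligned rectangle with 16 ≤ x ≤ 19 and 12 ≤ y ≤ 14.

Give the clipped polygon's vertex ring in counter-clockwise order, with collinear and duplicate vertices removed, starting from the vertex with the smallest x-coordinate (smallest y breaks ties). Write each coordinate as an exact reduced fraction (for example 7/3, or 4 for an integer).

1. After x ≥ 16: [(16,1/9) (17,0) (20,8) (18,16) (16,33/2)]
2. After x ≤ 19: [(16,1/9) (17,0) (19,16/3) (19,12) (18,16) (16,33/2)]
3. After y ≥ 12: [(16,12) (19,12) (19,12) (18,16) (16,33/2)]
4. After y ≤ 14: [(16,14) (16,12) (19,12) (19,12) (37/2,14)]
5. Canonical ring: [(16,12) (19,12) (37/2,14) (16,14)]

Clipped polygon: [(16,12) (19,12) (37/2,14) (16,14)]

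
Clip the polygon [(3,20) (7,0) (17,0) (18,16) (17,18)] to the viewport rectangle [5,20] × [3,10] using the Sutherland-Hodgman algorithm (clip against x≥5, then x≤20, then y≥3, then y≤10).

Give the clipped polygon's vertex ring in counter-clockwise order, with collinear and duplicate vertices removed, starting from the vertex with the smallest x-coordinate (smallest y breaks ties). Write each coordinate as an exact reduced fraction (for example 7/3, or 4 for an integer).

Clipped polygon: [(5,10) (32/5,3) (275/16,3) (141/8,10)]

1. After x ≥ 5: [(5,138/7) (5,10) (7,0) (17,0) (18,16) (17,18)]
2. After x ≤ 20: [(5,138/7) (5,10) (7,0) (17,0) (18,16) (17,18)]
3. After y ≥ 3: [(5,138/7) (5,10) (32/5,3) (275/16,3) (18,16) (17,18)]
4. After y ≤ 10: [(5,10) (5,10) (32/5,3) (275/16,3) (141/8,10)]
5. Canonical ring: [(5,10) (32/5,3) (275/16,3) (141/8,10)]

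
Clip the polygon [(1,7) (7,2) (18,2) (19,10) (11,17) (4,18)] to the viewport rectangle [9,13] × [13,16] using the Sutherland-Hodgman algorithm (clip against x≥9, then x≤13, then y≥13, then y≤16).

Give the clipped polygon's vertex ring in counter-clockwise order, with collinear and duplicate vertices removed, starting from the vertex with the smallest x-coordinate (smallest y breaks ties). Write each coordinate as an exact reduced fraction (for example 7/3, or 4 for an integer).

1. After x ≥ 9: [(9,2) (18,2) (19,10) (11,17) (9,121/7)]
2. After x ≤ 13: [(9,2) (13,2) (13,61/4) (11,17) (9,121/7)]
3. After y ≥ 13: [(9,13) (13,13) (13,61/4) (11,17) (9,121/7)]
4. After y ≤ 16: [(9,16) (9,13) (13,13) (13,61/4) (85/7,16)]
5. Canonical ring: [(9,13) (13,13) (13,61/4) (85/7,16) (9,16)]

Clipped polygon: [(9,13) (13,13) (13,61/4) (85/7,16) (9,16)]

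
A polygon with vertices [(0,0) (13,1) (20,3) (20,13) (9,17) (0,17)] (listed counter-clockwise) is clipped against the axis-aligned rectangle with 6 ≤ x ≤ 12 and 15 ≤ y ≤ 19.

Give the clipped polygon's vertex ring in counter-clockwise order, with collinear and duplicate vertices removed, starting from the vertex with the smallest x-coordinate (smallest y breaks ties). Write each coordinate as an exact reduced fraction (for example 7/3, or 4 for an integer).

Clipped polygon: [(6,15) (12,15) (12,175/11) (9,17) (6,17)]

1. After x ≥ 6: [(6,6/13) (13,1) (20,3) (20,13) (9,17) (6,17)]
2. After x ≤ 12: [(6,6/13) (12,12/13) (12,175/11) (9,17) (6,17)]
3. After y ≥ 15: [(6,15) (12,15) (12,175/11) (9,17) (6,17)]
4. After y ≤ 19: [(6,15) (12,15) (12,175/11) (9,17) (6,17)]
5. Canonical ring: [(6,15) (12,15) (12,175/11) (9,17) (6,17)]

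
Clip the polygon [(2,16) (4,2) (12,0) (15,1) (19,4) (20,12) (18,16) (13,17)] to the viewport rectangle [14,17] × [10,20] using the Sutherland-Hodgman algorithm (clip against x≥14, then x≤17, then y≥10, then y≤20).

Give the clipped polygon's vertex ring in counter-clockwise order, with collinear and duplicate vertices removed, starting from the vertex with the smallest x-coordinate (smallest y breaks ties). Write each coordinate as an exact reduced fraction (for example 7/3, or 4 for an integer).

Clipped polygon: [(14,10) (17,10) (17,81/5) (14,84/5)]

1. After x ≥ 14: [(14,2/3) (15,1) (19,4) (20,12) (18,16) (14,84/5)]
2. After x ≤ 17: [(14,2/3) (15,1) (17,5/2) (17,81/5) (14,84/5)]
3. After y ≥ 10: [(14,10) (17,10) (17,81/5) (14,84/5)]
4. After y ≤ 20: [(14,10) (17,10) (17,81/5) (14,84/5)]
5. Canonical ring: [(14,10) (17,10) (17,81/5) (14,84/5)]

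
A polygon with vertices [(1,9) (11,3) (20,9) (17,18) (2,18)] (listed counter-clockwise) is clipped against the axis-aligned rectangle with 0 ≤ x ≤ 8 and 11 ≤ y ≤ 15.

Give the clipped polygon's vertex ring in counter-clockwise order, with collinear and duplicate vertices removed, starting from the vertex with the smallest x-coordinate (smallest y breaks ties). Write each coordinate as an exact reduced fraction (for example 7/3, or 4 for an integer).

Clipped polygon: [(11/9,11) (8,11) (8,15) (5/3,15)]

1. After x ≥ 0: [(1,9) (11,3) (20,9) (17,18) (2,18)]
2. After x ≤ 8: [(1,9) (8,24/5) (8,18) (2,18)]
3. After y ≥ 11: [(11/9,11) (8,11) (8,18) (2,18)]
4. After y ≤ 15: [(5/3,15) (11/9,11) (8,11) (8,15)]
5. Canonical ring: [(11/9,11) (8,11) (8,15) (5/3,15)]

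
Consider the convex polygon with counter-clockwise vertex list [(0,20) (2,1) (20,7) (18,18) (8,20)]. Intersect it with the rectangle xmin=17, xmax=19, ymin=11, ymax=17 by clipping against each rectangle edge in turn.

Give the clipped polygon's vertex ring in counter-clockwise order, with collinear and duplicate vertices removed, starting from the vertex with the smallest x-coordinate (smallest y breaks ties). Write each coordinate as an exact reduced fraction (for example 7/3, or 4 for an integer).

1. After x ≥ 17: [(17,6) (20,7) (18,18) (17,91/5)]
2. After x ≤ 19: [(17,6) (19,20/3) (19,25/2) (18,18) (17,91/5)]
3. After y ≥ 11: [(17,11) (19,11) (19,25/2) (18,18) (17,91/5)]
4. After y ≤ 17: [(17,17) (17,11) (19,11) (19,25/2) (200/11,17)]
5. Canonical ring: [(17,11) (19,11) (19,25/2) (200/11,17) (17,17)]

Clipped polygon: [(17,11) (19,11) (19,25/2) (200/11,17) (17,17)]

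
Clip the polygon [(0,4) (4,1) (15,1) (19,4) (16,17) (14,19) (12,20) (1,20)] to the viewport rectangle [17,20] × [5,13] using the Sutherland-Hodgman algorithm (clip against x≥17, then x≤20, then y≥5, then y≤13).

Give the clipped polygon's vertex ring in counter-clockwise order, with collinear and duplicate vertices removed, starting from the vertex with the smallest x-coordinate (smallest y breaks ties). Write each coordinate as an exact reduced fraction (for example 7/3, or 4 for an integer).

Clipped polygon: [(17,5) (244/13,5) (17,38/3)]

1. After x ≥ 17: [(17,5/2) (19,4) (17,38/3)]
2. After x ≤ 20: [(17,5/2) (19,4) (17,38/3)]
3. After y ≥ 5: [(17,5) (244/13,5) (17,38/3)]
4. After y ≤ 13: [(17,5) (244/13,5) (17,38/3)]
5. Canonical ring: [(17,5) (244/13,5) (17,38/3)]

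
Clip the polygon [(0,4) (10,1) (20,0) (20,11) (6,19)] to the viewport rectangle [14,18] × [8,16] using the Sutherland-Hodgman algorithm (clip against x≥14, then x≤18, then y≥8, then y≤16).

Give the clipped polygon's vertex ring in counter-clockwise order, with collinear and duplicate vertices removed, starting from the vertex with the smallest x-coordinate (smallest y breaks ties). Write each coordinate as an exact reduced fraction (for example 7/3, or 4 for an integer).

1. After x ≥ 14: [(14,3/5) (20,0) (20,11) (14,101/7)]
2. After x ≤ 18: [(14,3/5) (18,1/5) (18,85/7) (14,101/7)]
3. After y ≥ 8: [(14,8) (18,8) (18,85/7) (14,101/7)]
4. After y ≤ 16: [(14,8) (18,8) (18,85/7) (14,101/7)]
5. Canonical ring: [(14,8) (18,8) (18,85/7) (14,101/7)]

Clipped polygon: [(14,8) (18,8) (18,85/7) (14,101/7)]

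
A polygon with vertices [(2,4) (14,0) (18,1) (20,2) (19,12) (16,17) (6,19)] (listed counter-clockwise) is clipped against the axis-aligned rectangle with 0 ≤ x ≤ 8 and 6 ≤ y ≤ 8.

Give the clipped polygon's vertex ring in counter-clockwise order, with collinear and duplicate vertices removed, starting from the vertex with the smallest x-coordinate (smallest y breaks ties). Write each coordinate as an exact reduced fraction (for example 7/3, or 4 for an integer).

1. After x ≥ 0: [(2,4) (14,0) (18,1) (20,2) (19,12) (16,17) (6,19)]
2. After x ≤ 8: [(2,4) (8,2) (8,93/5) (6,19)]
3. After y ≥ 6: [(38/15,6) (8,6) (8,93/5) (6,19)]
4. After y ≤ 8: [(46/15,8) (38/15,6) (8,6) (8,8)]
5. Canonical ring: [(38/15,6) (8,6) (8,8) (46/15,8)]

Clipped polygon: [(38/15,6) (8,6) (8,8) (46/15,8)]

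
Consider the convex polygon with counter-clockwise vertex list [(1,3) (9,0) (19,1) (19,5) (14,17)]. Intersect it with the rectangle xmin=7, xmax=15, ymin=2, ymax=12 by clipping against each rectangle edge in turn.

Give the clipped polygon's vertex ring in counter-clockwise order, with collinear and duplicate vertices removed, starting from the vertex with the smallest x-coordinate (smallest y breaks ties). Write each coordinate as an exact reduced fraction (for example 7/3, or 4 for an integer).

1. After x ≥ 7: [(7,123/13) (7,3/4) (9,0) (19,1) (19,5) (14,17)]
2. After x ≤ 15: [(7,123/13) (7,3/4) (9,0) (15,3/5) (15,73/5) (14,17)]
3. After y ≥ 2: [(7,123/13) (7,2) (15,2) (15,73/5) (14,17)]
4. After y ≤ 12: [(131/14,12) (7,123/13) (7,2) (15,2) (15,12)]
5. Canonical ring: [(7,2) (15,2) (15,12) (131/14,12) (7,123/13)]

Clipped polygon: [(7,2) (15,2) (15,12) (131/14,12) (7,123/13)]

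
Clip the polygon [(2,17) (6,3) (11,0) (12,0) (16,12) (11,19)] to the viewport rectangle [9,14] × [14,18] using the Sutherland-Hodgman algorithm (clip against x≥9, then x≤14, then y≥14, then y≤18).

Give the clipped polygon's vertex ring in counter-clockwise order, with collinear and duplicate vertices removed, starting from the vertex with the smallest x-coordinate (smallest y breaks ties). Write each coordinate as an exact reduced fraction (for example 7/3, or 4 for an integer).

1. After x ≥ 9: [(9,167/9) (9,6/5) (11,0) (12,0) (16,12) (11,19)]
2. After x ≤ 14: [(9,167/9) (9,6/5) (11,0) (12,0) (14,6) (14,74/5) (11,19)]
3. After y ≥ 14: [(9,167/9) (9,14) (14,14) (14,74/5) (11,19)]
4. After y ≤ 18: [(9,18) (9,14) (14,14) (14,74/5) (82/7,18)]
5. Canonical ring: [(9,14) (14,14) (14,74/5) (82/7,18) (9,18)]

Clipped polygon: [(9,14) (14,14) (14,74/5) (82/7,18) (9,18)]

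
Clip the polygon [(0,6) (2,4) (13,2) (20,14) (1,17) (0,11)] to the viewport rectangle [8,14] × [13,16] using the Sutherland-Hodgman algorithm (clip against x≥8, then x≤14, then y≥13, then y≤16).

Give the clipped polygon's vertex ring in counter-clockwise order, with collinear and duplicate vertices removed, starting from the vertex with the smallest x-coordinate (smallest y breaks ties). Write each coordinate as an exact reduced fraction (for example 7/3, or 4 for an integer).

1. After x ≥ 8: [(8,32/11) (13,2) (20,14) (8,302/19)]
2. After x ≤ 14: [(8,32/11) (13,2) (14,26/7) (14,284/19) (8,302/19)]
3. After y ≥ 13: [(8,13) (14,13) (14,284/19) (8,302/19)]
4. After y ≤ 16: [(8,13) (14,13) (14,284/19) (8,302/19)]
5. Canonical ring: [(8,13) (14,13) (14,284/19) (8,302/19)]

Clipped polygon: [(8,13) (14,13) (14,284/19) (8,302/19)]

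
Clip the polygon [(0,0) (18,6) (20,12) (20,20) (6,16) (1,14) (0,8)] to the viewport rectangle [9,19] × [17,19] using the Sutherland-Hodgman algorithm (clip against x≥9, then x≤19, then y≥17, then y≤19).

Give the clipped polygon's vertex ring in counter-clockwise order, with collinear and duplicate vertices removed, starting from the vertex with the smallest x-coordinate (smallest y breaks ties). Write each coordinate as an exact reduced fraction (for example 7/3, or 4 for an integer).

Clipped polygon: [(19/2,17) (19,17) (19,19) (33/2,19)]

1. After x ≥ 9: [(9,3) (18,6) (20,12) (20,20) (9,118/7)]
2. After x ≤ 19: [(9,3) (18,6) (19,9) (19,138/7) (9,118/7)]
3. After y ≥ 17: [(19,17) (19,138/7) (19/2,17)]
4. After y ≤ 19: [(19,17) (19,19) (33/2,19) (19/2,17)]
5. Canonical ring: [(19/2,17) (19,17) (19,19) (33/2,19)]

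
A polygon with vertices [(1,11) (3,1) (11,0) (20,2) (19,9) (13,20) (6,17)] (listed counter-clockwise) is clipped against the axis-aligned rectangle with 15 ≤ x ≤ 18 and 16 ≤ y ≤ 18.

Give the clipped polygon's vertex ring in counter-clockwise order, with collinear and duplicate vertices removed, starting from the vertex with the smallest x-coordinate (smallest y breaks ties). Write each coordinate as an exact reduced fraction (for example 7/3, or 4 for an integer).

1. After x ≥ 15: [(15,8/9) (20,2) (19,9) (15,49/3)]
2. After x ≤ 18: [(15,8/9) (18,14/9) (18,65/6) (15,49/3)]
3. After y ≥ 16: [(15,16) (167/11,16) (15,49/3)]
4. After y ≤ 18: [(15,16) (167/11,16) (15,49/3)]
5. Canonical ring: [(15,16) (167/11,16) (15,49/3)]

Clipped polygon: [(15,16) (167/11,16) (15,49/3)]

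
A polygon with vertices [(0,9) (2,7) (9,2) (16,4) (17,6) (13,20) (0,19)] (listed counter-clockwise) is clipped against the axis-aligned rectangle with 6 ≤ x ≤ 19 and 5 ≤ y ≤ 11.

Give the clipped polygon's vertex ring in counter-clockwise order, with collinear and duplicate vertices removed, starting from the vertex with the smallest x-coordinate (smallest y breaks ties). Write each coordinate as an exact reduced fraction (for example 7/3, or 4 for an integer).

1. After x ≥ 6: [(6,29/7) (9,2) (16,4) (17,6) (13,20) (6,253/13)]
2. After x ≤ 19: [(6,29/7) (9,2) (16,4) (17,6) (13,20) (6,253/13)]
3. After y ≥ 5: [(6,5) (33/2,5) (17,6) (13,20) (6,253/13)]
4. After y ≤ 11: [(6,11) (6,5) (33/2,5) (17,6) (109/7,11)]
5. Canonical ring: [(6,5) (33/2,5) (17,6) (109/7,11) (6,11)]

Clipped polygon: [(6,5) (33/2,5) (17,6) (109/7,11) (6,11)]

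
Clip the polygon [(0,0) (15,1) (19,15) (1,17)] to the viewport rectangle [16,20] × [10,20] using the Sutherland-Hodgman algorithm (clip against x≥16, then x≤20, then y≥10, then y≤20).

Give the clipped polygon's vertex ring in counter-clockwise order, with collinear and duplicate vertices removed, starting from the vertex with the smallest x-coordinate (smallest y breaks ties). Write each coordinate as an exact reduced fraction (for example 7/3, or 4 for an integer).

Clipped polygon: [(16,10) (123/7,10) (19,15) (16,46/3)]

1. After x ≥ 16: [(16,9/2) (19,15) (16,46/3)]
2. After x ≤ 20: [(16,9/2) (19,15) (16,46/3)]
3. After y ≥ 10: [(16,10) (123/7,10) (19,15) (16,46/3)]
4. After y ≤ 20: [(16,10) (123/7,10) (19,15) (16,46/3)]
5. Canonical ring: [(16,10) (123/7,10) (19,15) (16,46/3)]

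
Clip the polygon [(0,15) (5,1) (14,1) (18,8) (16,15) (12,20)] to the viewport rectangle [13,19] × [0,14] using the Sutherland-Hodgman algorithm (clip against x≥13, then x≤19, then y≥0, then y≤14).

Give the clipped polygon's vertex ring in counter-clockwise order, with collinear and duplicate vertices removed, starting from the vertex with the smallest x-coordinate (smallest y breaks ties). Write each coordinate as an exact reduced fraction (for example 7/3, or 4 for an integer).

1. After x ≥ 13: [(13,1) (14,1) (18,8) (16,15) (13,75/4)]
2. After x ≤ 19: [(13,1) (14,1) (18,8) (16,15) (13,75/4)]
3. After y ≥ 0: [(13,1) (14,1) (18,8) (16,15) (13,75/4)]
4. After y ≤ 14: [(13,14) (13,1) (14,1) (18,8) (114/7,14)]
5. Canonical ring: [(13,1) (14,1) (18,8) (114/7,14) (13,14)]

Clipped polygon: [(13,1) (14,1) (18,8) (114/7,14) (13,14)]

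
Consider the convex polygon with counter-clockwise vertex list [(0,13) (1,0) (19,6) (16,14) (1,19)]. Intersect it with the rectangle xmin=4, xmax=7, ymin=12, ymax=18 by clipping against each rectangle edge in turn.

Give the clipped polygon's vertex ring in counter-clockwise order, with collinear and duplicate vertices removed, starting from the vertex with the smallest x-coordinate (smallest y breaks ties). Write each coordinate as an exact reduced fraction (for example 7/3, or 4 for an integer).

1. After x ≥ 4: [(4,1) (19,6) (16,14) (4,18)]
2. After x ≤ 7: [(4,1) (7,2) (7,17) (4,18)]
3. After y ≥ 12: [(4,12) (7,12) (7,17) (4,18)]
4. After y ≤ 18: [(4,12) (7,12) (7,17) (4,18)]
5. Canonical ring: [(4,12) (7,12) (7,17) (4,18)]

Clipped polygon: [(4,12) (7,12) (7,17) (4,18)]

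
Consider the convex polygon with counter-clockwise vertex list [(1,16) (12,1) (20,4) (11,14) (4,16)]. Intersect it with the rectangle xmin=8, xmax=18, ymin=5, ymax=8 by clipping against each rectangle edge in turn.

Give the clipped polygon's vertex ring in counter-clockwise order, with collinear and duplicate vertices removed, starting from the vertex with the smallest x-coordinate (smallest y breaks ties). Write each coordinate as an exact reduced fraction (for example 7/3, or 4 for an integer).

1. After x ≥ 8: [(8,71/11) (12,1) (20,4) (11,14) (8,104/7)]
2. After x ≤ 18: [(8,71/11) (12,1) (18,13/4) (18,56/9) (11,14) (8,104/7)]
3. After y ≥ 5: [(8,71/11) (136/15,5) (18,5) (18,56/9) (11,14) (8,104/7)]
4. After y ≤ 8: [(8,8) (8,71/11) (136/15,5) (18,5) (18,56/9) (82/5,8)]
5. Canonical ring: [(8,71/11) (136/15,5) (18,5) (18,56/9) (82/5,8) (8,8)]

Clipped polygon: [(8,71/11) (136/15,5) (18,5) (18,56/9) (82/5,8) (8,8)]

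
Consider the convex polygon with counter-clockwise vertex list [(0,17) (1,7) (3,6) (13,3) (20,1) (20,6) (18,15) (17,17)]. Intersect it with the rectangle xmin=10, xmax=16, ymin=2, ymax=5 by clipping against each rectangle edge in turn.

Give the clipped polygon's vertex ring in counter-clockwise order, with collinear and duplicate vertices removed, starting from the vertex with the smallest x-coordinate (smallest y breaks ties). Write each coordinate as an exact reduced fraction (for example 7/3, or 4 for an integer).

1. After x ≥ 10: [(10,17) (10,39/10) (13,3) (20,1) (20,6) (18,15) (17,17)]
2. After x ≤ 16: [(16,17) (10,17) (10,39/10) (13,3) (16,15/7)]
3. After y ≥ 2: [(16,17) (10,17) (10,39/10) (13,3) (16,15/7)]
4. After y ≤ 5: [(16,5) (10,5) (10,39/10) (13,3) (16,15/7)]
5. Canonical ring: [(10,39/10) (13,3) (16,15/7) (16,5) (10,5)]

Clipped polygon: [(10,39/10) (13,3) (16,15/7) (16,5) (10,5)]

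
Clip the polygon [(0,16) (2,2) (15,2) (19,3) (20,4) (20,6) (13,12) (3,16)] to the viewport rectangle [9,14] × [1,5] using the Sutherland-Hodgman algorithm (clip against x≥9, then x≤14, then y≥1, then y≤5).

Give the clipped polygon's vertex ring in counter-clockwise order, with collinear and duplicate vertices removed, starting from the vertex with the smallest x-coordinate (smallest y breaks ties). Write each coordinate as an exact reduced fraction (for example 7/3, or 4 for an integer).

1. After x ≥ 9: [(9,2) (15,2) (19,3) (20,4) (20,6) (13,12) (9,68/5)]
2. After x ≤ 14: [(9,2) (14,2) (14,78/7) (13,12) (9,68/5)]
3. After y ≥ 1: [(9,2) (14,2) (14,78/7) (13,12) (9,68/5)]
4. After y ≤ 5: [(9,5) (9,2) (14,2) (14,5)]
5. Canonical ring: [(9,2) (14,2) (14,5) (9,5)]

Clipped polygon: [(9,2) (14,2) (14,5) (9,5)]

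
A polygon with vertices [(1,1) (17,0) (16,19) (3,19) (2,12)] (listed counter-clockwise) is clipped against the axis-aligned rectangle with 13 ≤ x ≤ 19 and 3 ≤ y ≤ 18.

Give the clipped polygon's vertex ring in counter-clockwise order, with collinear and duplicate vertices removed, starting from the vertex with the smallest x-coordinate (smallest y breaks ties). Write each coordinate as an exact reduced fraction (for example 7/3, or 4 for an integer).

Clipped polygon: [(13,3) (320/19,3) (305/19,18) (13,18)]

1. After x ≥ 13: [(13,1/4) (17,0) (16,19) (13,19)]
2. After x ≤ 19: [(13,1/4) (17,0) (16,19) (13,19)]
3. After y ≥ 3: [(13,3) (320/19,3) (16,19) (13,19)]
4. After y ≤ 18: [(13,18) (13,3) (320/19,3) (305/19,18)]
5. Canonical ring: [(13,3) (320/19,3) (305/19,18) (13,18)]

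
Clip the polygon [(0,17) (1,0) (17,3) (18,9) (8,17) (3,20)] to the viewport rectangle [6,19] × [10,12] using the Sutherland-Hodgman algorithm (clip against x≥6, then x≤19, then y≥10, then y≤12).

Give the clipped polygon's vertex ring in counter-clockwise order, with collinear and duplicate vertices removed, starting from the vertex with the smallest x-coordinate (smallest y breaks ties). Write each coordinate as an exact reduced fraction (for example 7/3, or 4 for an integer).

1. After x ≥ 6: [(6,15/16) (17,3) (18,9) (8,17) (6,91/5)]
2. After x ≤ 19: [(6,15/16) (17,3) (18,9) (8,17) (6,91/5)]
3. After y ≥ 10: [(6,10) (67/4,10) (8,17) (6,91/5)]
4. After y ≤ 12: [(6,12) (6,10) (67/4,10) (57/4,12)]
5. Canonical ring: [(6,10) (67/4,10) (57/4,12) (6,12)]

Clipped polygon: [(6,10) (67/4,10) (57/4,12) (6,12)]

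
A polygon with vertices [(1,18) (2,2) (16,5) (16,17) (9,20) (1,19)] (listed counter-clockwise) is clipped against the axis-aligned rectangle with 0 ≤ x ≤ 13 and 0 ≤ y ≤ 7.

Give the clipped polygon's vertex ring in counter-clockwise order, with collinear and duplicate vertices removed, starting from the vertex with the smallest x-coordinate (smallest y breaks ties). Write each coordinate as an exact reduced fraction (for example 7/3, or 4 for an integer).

1. After x ≥ 0: [(1,18) (2,2) (16,5) (16,17) (9,20) (1,19)]
2. After x ≤ 13: [(1,18) (2,2) (13,61/14) (13,128/7) (9,20) (1,19)]
3. After y ≥ 0: [(1,18) (2,2) (13,61/14) (13,128/7) (9,20) (1,19)]
4. After y ≤ 7: [(27/16,7) (2,2) (13,61/14) (13,7)]
5. Canonical ring: [(27/16,7) (2,2) (13,61/14) (13,7)]

Clipped polygon: [(27/16,7) (2,2) (13,61/14) (13,7)]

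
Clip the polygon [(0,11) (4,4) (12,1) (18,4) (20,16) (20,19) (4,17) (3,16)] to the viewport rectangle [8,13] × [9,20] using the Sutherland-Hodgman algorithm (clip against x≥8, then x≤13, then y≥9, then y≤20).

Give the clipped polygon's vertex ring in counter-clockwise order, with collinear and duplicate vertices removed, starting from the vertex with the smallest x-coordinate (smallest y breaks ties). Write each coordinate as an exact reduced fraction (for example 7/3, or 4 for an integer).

Clipped polygon: [(8,9) (13,9) (13,145/8) (8,35/2)]

1. After x ≥ 8: [(8,5/2) (12,1) (18,4) (20,16) (20,19) (8,35/2)]
2. After x ≤ 13: [(8,5/2) (12,1) (13,3/2) (13,145/8) (8,35/2)]
3. After y ≥ 9: [(8,9) (13,9) (13,145/8) (8,35/2)]
4. After y ≤ 20: [(8,9) (13,9) (13,145/8) (8,35/2)]
5. Canonical ring: [(8,9) (13,9) (13,145/8) (8,35/2)]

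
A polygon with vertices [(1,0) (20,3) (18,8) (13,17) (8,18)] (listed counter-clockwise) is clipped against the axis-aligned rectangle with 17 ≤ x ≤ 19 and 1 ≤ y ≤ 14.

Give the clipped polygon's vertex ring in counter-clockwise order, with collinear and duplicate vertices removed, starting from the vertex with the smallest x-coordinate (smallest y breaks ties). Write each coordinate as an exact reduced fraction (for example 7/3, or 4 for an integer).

1. After x ≥ 17: [(17,48/19) (20,3) (18,8) (17,49/5)]
2. After x ≤ 19: [(17,48/19) (19,54/19) (19,11/2) (18,8) (17,49/5)]
3. After y ≥ 1: [(17,48/19) (19,54/19) (19,11/2) (18,8) (17,49/5)]
4. After y ≤ 14: [(17,48/19) (19,54/19) (19,11/2) (18,8) (17,49/5)]
5. Canonical ring: [(17,48/19) (19,54/19) (19,11/2) (18,8) (17,49/5)]

Clipped polygon: [(17,48/19) (19,54/19) (19,11/2) (18,8) (17,49/5)]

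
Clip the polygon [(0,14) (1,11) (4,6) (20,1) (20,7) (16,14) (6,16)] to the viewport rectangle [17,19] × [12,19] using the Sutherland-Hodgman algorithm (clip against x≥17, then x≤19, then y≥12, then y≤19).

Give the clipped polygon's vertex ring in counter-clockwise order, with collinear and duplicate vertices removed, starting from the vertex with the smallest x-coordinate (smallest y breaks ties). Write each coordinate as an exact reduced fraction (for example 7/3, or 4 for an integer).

Clipped polygon: [(17,12) (120/7,12) (17,49/4)]

1. After x ≥ 17: [(17,31/16) (20,1) (20,7) (17,49/4)]
2. After x ≤ 19: [(17,31/16) (19,21/16) (19,35/4) (17,49/4)]
3. After y ≥ 12: [(17,12) (120/7,12) (17,49/4)]
4. After y ≤ 19: [(17,12) (120/7,12) (17,49/4)]
5. Canonical ring: [(17,12) (120/7,12) (17,49/4)]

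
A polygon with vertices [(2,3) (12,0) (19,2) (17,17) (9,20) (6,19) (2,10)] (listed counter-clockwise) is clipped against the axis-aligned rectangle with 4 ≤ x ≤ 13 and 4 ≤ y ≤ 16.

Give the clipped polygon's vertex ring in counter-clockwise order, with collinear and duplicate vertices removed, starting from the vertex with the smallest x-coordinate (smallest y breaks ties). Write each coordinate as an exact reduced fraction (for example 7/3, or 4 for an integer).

Clipped polygon: [(4,4) (13,4) (13,16) (14/3,16) (4,29/2)]

1. After x ≥ 4: [(4,12/5) (12,0) (19,2) (17,17) (9,20) (6,19) (4,29/2)]
2. After x ≤ 13: [(4,12/5) (12,0) (13,2/7) (13,37/2) (9,20) (6,19) (4,29/2)]
3. After y ≥ 4: [(4,4) (13,4) (13,37/2) (9,20) (6,19) (4,29/2)]
4. After y ≤ 16: [(4,4) (13,4) (13,16) (14/3,16) (4,29/2)]
5. Canonical ring: [(4,4) (13,4) (13,16) (14/3,16) (4,29/2)]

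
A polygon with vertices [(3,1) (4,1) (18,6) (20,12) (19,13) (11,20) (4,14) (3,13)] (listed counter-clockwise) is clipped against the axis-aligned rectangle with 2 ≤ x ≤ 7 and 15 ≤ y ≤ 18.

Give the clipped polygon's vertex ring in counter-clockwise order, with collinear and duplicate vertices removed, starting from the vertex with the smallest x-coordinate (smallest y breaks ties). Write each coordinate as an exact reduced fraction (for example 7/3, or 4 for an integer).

Clipped polygon: [(31/6,15) (7,15) (7,116/7)]

1. After x ≥ 2: [(3,1) (4,1) (18,6) (20,12) (19,13) (11,20) (4,14) (3,13)]
2. After x ≤ 7: [(3,1) (4,1) (7,29/14) (7,116/7) (4,14) (3,13)]
3. After y ≥ 15: [(7,15) (7,116/7) (31/6,15)]
4. After y ≤ 18: [(7,15) (7,116/7) (31/6,15)]
5. Canonical ring: [(31/6,15) (7,15) (7,116/7)]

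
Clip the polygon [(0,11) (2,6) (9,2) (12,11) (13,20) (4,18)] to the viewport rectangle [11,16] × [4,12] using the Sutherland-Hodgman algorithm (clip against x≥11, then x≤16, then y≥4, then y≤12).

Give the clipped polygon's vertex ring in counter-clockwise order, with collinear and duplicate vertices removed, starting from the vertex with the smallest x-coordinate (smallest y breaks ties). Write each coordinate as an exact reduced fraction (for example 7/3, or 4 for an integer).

Clipped polygon: [(11,8) (12,11) (109/9,12) (11,12)]

1. After x ≥ 11: [(11,8) (12,11) (13,20) (11,176/9)]
2. After x ≤ 16: [(11,8) (12,11) (13,20) (11,176/9)]
3. After y ≥ 4: [(11,8) (12,11) (13,20) (11,176/9)]
4. After y ≤ 12: [(11,12) (11,8) (12,11) (109/9,12)]
5. Canonical ring: [(11,8) (12,11) (109/9,12) (11,12)]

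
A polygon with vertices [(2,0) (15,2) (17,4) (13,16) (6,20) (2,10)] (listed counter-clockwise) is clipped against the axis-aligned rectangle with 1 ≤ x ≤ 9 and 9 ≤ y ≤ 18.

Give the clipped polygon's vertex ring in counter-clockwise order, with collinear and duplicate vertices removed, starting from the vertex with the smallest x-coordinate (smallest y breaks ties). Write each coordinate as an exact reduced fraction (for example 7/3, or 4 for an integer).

1. After x ≥ 1: [(2,0) (15,2) (17,4) (13,16) (6,20) (2,10)]
2. After x ≤ 9: [(2,0) (9,14/13) (9,128/7) (6,20) (2,10)]
3. After y ≥ 9: [(2,9) (9,9) (9,128/7) (6,20) (2,10)]
4. After y ≤ 18: [(2,9) (9,9) (9,18) (26/5,18) (2,10)]
5. Canonical ring: [(2,9) (9,9) (9,18) (26/5,18) (2,10)]

Clipped polygon: [(2,9) (9,9) (9,18) (26/5,18) (2,10)]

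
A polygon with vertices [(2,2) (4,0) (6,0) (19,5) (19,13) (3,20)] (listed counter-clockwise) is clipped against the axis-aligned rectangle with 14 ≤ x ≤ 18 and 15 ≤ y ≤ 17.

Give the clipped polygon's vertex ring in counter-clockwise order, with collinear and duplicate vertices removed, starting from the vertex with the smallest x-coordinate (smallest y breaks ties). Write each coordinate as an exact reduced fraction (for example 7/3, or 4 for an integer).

Clipped polygon: [(14,15) (101/7,15) (14,243/16)]

1. After x ≥ 14: [(14,40/13) (19,5) (19,13) (14,243/16)]
2. After x ≤ 18: [(14,40/13) (18,60/13) (18,215/16) (14,243/16)]
3. After y ≥ 15: [(14,15) (101/7,15) (14,243/16)]
4. After y ≤ 17: [(14,15) (101/7,15) (14,243/16)]
5. Canonical ring: [(14,15) (101/7,15) (14,243/16)]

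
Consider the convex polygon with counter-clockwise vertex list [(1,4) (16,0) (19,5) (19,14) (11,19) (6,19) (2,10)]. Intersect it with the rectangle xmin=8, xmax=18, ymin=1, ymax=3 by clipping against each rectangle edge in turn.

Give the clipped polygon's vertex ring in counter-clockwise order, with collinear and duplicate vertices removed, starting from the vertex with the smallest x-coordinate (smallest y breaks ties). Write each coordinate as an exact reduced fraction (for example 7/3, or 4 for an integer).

Clipped polygon: [(8,32/15) (49/4,1) (83/5,1) (89/5,3) (8,3)]

1. After x ≥ 8: [(8,32/15) (16,0) (19,5) (19,14) (11,19) (8,19)]
2. After x ≤ 18: [(8,32/15) (16,0) (18,10/3) (18,117/8) (11,19) (8,19)]
3. After y ≥ 1: [(8,32/15) (49/4,1) (83/5,1) (18,10/3) (18,117/8) (11,19) (8,19)]
4. After y ≤ 3: [(8,3) (8,32/15) (49/4,1) (83/5,1) (89/5,3)]
5. Canonical ring: [(8,32/15) (49/4,1) (83/5,1) (89/5,3) (8,3)]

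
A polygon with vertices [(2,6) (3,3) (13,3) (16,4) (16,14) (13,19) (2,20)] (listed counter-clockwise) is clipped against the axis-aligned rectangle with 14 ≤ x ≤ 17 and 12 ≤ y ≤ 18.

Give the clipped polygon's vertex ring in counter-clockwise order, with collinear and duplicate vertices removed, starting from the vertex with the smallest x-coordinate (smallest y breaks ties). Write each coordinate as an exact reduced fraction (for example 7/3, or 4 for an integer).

Clipped polygon: [(14,12) (16,12) (16,14) (14,52/3)]

1. After x ≥ 14: [(14,10/3) (16,4) (16,14) (14,52/3)]
2. After x ≤ 17: [(14,10/3) (16,4) (16,14) (14,52/3)]
3. After y ≥ 12: [(14,12) (16,12) (16,14) (14,52/3)]
4. After y ≤ 18: [(14,12) (16,12) (16,14) (14,52/3)]
5. Canonical ring: [(14,12) (16,12) (16,14) (14,52/3)]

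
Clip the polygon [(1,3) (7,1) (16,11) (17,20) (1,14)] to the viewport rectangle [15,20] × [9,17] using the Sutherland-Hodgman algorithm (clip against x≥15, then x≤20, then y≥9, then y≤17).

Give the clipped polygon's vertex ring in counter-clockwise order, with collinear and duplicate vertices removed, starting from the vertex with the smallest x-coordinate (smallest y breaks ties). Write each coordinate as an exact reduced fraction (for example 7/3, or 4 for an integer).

Clipped polygon: [(15,89/9) (16,11) (50/3,17) (15,17)]

1. After x ≥ 15: [(15,89/9) (16,11) (17,20) (15,77/4)]
2. After x ≤ 20: [(15,89/9) (16,11) (17,20) (15,77/4)]
3. After y ≥ 9: [(15,89/9) (16,11) (17,20) (15,77/4)]
4. After y ≤ 17: [(15,17) (15,89/9) (16,11) (50/3,17)]
5. Canonical ring: [(15,89/9) (16,11) (50/3,17) (15,17)]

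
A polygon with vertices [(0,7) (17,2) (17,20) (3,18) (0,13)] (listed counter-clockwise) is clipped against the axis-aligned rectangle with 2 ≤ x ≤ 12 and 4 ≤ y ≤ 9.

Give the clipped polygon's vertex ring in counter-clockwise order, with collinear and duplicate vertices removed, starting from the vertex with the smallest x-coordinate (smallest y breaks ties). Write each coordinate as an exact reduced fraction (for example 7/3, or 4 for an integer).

1. After x ≥ 2: [(2,109/17) (17,2) (17,20) (3,18) (2,49/3)]
2. After x ≤ 12: [(2,109/17) (12,59/17) (12,135/7) (3,18) (2,49/3)]
3. After y ≥ 4: [(2,109/17) (51/5,4) (12,4) (12,135/7) (3,18) (2,49/3)]
4. After y ≤ 9: [(2,9) (2,109/17) (51/5,4) (12,4) (12,9)]
5. Canonical ring: [(2,109/17) (51/5,4) (12,4) (12,9) (2,9)]

Clipped polygon: [(2,109/17) (51/5,4) (12,4) (12,9) (2,9)]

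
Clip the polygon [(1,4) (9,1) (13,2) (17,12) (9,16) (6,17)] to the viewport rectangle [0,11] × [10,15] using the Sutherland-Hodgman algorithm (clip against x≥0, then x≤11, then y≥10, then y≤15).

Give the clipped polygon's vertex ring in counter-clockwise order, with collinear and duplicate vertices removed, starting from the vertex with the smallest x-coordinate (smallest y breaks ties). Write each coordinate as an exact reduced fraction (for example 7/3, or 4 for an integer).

1. After x ≥ 0: [(1,4) (9,1) (13,2) (17,12) (9,16) (6,17)]
2. After x ≤ 11: [(1,4) (9,1) (11,3/2) (11,15) (9,16) (6,17)]
3. After y ≥ 10: [(43/13,10) (11,10) (11,15) (9,16) (6,17)]
4. After y ≤ 15: [(68/13,15) (43/13,10) (11,10) (11,15) (11,15)]
5. Canonical ring: [(43/13,10) (11,10) (11,15) (68/13,15)]

Clipped polygon: [(43/13,10) (11,10) (11,15) (68/13,15)]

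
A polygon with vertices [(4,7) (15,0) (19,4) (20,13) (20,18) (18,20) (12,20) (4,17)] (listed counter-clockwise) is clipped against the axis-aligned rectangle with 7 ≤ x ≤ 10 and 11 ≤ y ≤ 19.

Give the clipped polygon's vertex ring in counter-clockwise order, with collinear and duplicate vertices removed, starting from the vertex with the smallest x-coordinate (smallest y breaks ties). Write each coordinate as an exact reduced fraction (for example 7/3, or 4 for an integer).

Clipped polygon: [(7,11) (10,11) (10,19) (28/3,19) (7,145/8)]

1. After x ≥ 7: [(7,56/11) (15,0) (19,4) (20,13) (20,18) (18,20) (12,20) (7,145/8)]
2. After x ≤ 10: [(7,56/11) (10,35/11) (10,77/4) (7,145/8)]
3. After y ≥ 11: [(7,11) (10,11) (10,77/4) (7,145/8)]
4. After y ≤ 19: [(7,11) (10,11) (10,19) (28/3,19) (7,145/8)]
5. Canonical ring: [(7,11) (10,11) (10,19) (28/3,19) (7,145/8)]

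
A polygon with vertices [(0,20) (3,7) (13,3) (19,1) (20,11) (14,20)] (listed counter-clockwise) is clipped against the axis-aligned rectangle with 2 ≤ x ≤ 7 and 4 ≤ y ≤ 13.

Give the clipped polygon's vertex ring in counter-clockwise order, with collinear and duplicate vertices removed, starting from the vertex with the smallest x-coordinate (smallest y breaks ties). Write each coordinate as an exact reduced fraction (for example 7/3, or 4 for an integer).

Clipped polygon: [(2,34/3) (3,7) (7,27/5) (7,13) (2,13)]

1. After x ≥ 2: [(2,20) (2,34/3) (3,7) (13,3) (19,1) (20,11) (14,20)]
2. After x ≤ 7: [(7,20) (2,20) (2,34/3) (3,7) (7,27/5)]
3. After y ≥ 4: [(7,20) (2,20) (2,34/3) (3,7) (7,27/5)]
4. After y ≤ 13: [(7,13) (2,13) (2,34/3) (3,7) (7,27/5)]
5. Canonical ring: [(2,34/3) (3,7) (7,27/5) (7,13) (2,13)]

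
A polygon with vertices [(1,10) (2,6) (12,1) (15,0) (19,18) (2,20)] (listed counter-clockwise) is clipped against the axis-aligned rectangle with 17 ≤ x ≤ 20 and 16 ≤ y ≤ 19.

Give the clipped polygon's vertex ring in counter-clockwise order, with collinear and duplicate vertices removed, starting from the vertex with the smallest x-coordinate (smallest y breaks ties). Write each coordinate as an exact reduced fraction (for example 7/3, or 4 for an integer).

1. After x ≥ 17: [(17,9) (19,18) (17,310/17)]
2. After x ≤ 20: [(17,9) (19,18) (17,310/17)]
3. After y ≥ 16: [(17,16) (167/9,16) (19,18) (17,310/17)]
4. After y ≤ 19: [(17,16) (167/9,16) (19,18) (17,310/17)]
5. Canonical ring: [(17,16) (167/9,16) (19,18) (17,310/17)]

Clipped polygon: [(17,16) (167/9,16) (19,18) (17,310/17)]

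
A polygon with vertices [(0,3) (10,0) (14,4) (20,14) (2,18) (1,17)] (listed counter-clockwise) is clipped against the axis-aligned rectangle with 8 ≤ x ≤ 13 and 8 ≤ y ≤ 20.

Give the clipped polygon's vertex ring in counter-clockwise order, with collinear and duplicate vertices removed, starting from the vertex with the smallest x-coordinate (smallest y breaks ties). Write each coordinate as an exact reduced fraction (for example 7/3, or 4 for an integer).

1. After x ≥ 8: [(8,3/5) (10,0) (14,4) (20,14) (8,50/3)]
2. After x ≤ 13: [(8,3/5) (10,0) (13,3) (13,140/9) (8,50/3)]
3. After y ≥ 8: [(8,8) (13,8) (13,140/9) (8,50/3)]
4. After y ≤ 20: [(8,8) (13,8) (13,140/9) (8,50/3)]
5. Canonical ring: [(8,8) (13,8) (13,140/9) (8,50/3)]

Clipped polygon: [(8,8) (13,8) (13,140/9) (8,50/3)]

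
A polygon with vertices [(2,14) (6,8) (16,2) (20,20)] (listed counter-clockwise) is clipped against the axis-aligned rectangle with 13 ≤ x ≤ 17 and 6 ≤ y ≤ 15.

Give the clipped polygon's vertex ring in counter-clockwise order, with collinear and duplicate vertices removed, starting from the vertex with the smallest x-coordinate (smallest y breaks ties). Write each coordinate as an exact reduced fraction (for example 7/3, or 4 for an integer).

Clipped polygon: [(13,6) (152/9,6) (17,13/2) (17,15) (13,15)]

1. After x ≥ 13: [(13,53/3) (13,19/5) (16,2) (20,20)]
2. After x ≤ 17: [(17,19) (13,53/3) (13,19/5) (16,2) (17,13/2)]
3. After y ≥ 6: [(17,19) (13,53/3) (13,6) (152/9,6) (17,13/2)]
4. After y ≤ 15: [(17,15) (13,15) (13,6) (152/9,6) (17,13/2)]
5. Canonical ring: [(13,6) (152/9,6) (17,13/2) (17,15) (13,15)]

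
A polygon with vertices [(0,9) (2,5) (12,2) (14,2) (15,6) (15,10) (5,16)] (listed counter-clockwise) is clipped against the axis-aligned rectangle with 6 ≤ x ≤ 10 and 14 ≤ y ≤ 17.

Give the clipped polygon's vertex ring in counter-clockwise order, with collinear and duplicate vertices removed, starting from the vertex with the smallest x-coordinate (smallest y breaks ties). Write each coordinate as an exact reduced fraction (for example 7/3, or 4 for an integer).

Clipped polygon: [(6,14) (25/3,14) (6,77/5)]

1. After x ≥ 6: [(6,19/5) (12,2) (14,2) (15,6) (15,10) (6,77/5)]
2. After x ≤ 10: [(6,19/5) (10,13/5) (10,13) (6,77/5)]
3. After y ≥ 14: [(6,14) (25/3,14) (6,77/5)]
4. After y ≤ 17: [(6,14) (25/3,14) (6,77/5)]
5. Canonical ring: [(6,14) (25/3,14) (6,77/5)]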